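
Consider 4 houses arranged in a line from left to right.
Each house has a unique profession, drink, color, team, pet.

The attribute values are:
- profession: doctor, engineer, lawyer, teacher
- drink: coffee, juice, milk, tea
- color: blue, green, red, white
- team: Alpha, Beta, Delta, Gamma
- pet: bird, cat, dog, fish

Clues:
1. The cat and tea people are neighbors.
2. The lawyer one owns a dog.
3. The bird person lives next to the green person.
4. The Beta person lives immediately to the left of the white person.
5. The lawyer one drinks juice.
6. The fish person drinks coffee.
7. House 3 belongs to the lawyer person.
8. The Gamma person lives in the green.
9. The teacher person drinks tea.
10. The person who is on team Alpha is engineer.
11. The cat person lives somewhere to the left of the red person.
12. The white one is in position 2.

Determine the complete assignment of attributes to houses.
Solution:

House | Profession | Drink | Color | Team | Pet
-----------------------------------------------
  1   | doctor | milk | blue | Beta | cat
  2   | teacher | tea | white | Delta | bird
  3   | lawyer | juice | green | Gamma | dog
  4   | engineer | coffee | red | Alpha | fish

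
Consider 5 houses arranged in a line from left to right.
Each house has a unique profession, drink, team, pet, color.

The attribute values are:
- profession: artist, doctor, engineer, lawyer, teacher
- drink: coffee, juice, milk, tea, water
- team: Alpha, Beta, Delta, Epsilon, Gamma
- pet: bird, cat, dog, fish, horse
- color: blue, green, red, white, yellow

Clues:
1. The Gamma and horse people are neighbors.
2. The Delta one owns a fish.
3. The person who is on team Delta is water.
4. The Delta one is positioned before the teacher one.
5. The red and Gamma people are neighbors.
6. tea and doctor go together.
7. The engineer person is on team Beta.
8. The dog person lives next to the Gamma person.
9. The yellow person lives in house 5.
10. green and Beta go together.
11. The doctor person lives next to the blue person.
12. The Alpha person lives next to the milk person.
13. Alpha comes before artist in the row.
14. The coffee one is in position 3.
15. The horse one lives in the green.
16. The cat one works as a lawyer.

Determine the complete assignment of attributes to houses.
Solution:

House | Profession | Drink | Team | Pet | Color
-----------------------------------------------
  1   | doctor | tea | Alpha | dog | red
  2   | lawyer | milk | Gamma | cat | blue
  3   | engineer | coffee | Beta | horse | green
  4   | artist | water | Delta | fish | white
  5   | teacher | juice | Epsilon | bird | yellow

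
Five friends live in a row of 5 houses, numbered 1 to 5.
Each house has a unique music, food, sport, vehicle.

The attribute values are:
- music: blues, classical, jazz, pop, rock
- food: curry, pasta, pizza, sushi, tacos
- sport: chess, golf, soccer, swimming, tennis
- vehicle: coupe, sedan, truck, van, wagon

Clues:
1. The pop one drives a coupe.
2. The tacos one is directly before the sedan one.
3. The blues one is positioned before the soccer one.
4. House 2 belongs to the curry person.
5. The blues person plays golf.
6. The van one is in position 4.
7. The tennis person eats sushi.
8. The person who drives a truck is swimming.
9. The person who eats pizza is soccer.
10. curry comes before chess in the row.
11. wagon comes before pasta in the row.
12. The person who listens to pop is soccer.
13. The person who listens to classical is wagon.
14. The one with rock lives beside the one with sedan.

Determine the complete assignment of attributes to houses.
Solution:

House | Music | Food | Sport | Vehicle
--------------------------------------
  1   | rock | tacos | swimming | truck
  2   | blues | curry | golf | sedan
  3   | classical | sushi | tennis | wagon
  4   | jazz | pasta | chess | van
  5   | pop | pizza | soccer | coupe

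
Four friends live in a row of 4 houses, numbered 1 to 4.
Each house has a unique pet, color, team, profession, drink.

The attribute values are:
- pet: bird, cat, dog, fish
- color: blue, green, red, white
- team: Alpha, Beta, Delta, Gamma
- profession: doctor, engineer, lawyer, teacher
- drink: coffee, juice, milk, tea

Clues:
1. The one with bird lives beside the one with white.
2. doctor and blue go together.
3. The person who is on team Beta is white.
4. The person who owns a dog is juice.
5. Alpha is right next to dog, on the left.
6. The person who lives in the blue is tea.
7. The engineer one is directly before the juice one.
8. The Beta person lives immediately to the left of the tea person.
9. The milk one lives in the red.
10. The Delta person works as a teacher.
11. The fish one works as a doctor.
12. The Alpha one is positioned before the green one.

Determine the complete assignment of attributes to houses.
Solution:

House | Pet | Color | Team | Profession | Drink
-----------------------------------------------
  1   | bird | red | Alpha | engineer | milk
  2   | dog | white | Beta | lawyer | juice
  3   | fish | blue | Gamma | doctor | tea
  4   | cat | green | Delta | teacher | coffee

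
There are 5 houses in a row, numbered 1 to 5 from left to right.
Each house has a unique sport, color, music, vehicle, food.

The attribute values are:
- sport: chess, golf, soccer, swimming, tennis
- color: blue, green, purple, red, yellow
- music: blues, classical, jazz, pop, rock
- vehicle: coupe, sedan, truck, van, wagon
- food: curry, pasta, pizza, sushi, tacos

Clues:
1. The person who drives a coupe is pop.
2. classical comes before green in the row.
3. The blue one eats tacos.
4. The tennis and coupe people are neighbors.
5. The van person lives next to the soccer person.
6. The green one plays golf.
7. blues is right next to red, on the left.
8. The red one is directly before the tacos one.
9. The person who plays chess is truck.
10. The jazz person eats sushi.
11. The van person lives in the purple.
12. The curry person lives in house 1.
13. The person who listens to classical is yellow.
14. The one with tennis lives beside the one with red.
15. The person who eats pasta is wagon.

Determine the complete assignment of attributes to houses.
Solution:

House | Sport | Color | Music | Vehicle | Food
----------------------------------------------
  1   | tennis | purple | blues | van | curry
  2   | soccer | red | pop | coupe | pizza
  3   | chess | blue | rock | truck | tacos
  4   | swimming | yellow | classical | wagon | pasta
  5   | golf | green | jazz | sedan | sushi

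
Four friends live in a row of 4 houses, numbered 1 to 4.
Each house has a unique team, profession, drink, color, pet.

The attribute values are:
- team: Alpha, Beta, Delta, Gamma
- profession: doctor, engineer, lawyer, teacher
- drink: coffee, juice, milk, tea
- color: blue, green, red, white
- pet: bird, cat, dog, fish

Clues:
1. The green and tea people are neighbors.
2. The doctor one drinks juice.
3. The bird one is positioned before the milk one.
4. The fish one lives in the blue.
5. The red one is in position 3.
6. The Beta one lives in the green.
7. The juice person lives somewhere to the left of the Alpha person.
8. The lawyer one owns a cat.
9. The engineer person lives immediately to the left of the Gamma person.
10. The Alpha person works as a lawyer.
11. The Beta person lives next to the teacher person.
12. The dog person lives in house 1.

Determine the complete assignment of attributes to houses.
Solution:

House | Team | Profession | Drink | Color | Pet
-----------------------------------------------
  1   | Beta | engineer | coffee | green | dog
  2   | Gamma | teacher | tea | blue | fish
  3   | Delta | doctor | juice | red | bird
  4   | Alpha | lawyer | milk | white | cat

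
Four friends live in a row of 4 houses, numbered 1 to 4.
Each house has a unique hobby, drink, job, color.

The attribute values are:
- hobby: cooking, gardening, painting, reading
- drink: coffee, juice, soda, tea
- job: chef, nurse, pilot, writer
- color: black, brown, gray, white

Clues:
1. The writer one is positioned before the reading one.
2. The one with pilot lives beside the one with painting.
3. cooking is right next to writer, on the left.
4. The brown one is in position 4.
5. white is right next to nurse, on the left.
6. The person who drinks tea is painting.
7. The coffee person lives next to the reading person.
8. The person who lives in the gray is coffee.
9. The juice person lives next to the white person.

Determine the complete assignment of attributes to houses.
Solution:

House | Hobby | Drink | Job | Color
-----------------------------------
  1   | cooking | juice | pilot | black
  2   | painting | tea | writer | white
  3   | gardening | coffee | nurse | gray
  4   | reading | soda | chef | brown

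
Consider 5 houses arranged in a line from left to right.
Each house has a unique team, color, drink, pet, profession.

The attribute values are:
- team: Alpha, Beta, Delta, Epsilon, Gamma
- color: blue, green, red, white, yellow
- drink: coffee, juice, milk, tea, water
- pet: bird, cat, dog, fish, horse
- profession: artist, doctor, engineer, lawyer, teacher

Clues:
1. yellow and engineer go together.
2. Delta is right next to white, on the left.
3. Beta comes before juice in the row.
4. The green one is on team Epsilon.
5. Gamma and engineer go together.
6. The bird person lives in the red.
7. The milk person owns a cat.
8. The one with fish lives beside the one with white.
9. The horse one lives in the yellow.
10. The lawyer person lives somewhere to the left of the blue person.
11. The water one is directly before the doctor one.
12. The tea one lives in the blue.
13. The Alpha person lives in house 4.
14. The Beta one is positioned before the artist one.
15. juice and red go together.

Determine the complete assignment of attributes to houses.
Solution:

House | Team | Color | Drink | Pet | Profession
-----------------------------------------------
  1   | Epsilon | green | water | dog | lawyer
  2   | Delta | blue | tea | fish | doctor
  3   | Beta | white | milk | cat | teacher
  4   | Alpha | red | juice | bird | artist
  5   | Gamma | yellow | coffee | horse | engineer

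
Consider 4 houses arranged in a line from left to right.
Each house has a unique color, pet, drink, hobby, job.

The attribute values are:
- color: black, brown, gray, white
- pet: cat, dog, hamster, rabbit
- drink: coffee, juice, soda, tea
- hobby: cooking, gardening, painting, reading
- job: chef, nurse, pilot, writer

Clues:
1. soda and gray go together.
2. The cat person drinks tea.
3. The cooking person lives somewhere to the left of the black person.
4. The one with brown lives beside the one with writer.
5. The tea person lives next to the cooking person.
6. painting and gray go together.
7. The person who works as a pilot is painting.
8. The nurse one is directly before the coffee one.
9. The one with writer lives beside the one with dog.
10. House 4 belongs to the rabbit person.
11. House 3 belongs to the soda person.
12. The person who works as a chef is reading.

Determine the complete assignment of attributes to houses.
Solution:

House | Color | Pet | Drink | Hobby | Job
-----------------------------------------
  1   | brown | cat | tea | gardening | nurse
  2   | white | hamster | coffee | cooking | writer
  3   | gray | dog | soda | painting | pilot
  4   | black | rabbit | juice | reading | chef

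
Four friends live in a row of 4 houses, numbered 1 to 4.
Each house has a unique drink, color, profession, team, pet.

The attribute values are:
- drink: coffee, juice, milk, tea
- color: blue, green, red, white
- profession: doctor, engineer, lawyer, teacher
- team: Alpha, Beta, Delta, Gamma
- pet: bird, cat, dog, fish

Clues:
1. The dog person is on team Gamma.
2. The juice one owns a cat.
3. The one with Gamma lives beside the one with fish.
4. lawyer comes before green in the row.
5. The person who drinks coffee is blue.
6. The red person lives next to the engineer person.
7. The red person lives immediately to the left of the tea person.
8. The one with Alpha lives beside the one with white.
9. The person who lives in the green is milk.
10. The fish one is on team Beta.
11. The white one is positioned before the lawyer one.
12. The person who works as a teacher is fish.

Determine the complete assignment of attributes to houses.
Solution:

House | Drink | Color | Profession | Team | Pet
-----------------------------------------------
  1   | juice | red | doctor | Alpha | cat
  2   | tea | white | engineer | Delta | bird
  3   | coffee | blue | lawyer | Gamma | dog
  4   | milk | green | teacher | Beta | fish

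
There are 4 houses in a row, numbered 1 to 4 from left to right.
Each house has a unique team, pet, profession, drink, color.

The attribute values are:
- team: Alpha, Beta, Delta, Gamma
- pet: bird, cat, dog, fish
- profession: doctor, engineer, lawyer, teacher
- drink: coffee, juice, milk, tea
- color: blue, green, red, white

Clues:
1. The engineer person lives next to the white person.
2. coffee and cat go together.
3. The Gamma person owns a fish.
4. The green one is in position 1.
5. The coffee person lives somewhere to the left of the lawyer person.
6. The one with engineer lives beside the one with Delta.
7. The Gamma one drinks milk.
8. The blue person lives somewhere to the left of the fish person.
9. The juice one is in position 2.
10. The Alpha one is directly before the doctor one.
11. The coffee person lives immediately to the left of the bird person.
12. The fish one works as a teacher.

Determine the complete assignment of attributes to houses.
Solution:

House | Team | Pet | Profession | Drink | Color
-----------------------------------------------
  1   | Alpha | cat | engineer | coffee | green
  2   | Delta | bird | doctor | juice | white
  3   | Beta | dog | lawyer | tea | blue
  4   | Gamma | fish | teacher | milk | red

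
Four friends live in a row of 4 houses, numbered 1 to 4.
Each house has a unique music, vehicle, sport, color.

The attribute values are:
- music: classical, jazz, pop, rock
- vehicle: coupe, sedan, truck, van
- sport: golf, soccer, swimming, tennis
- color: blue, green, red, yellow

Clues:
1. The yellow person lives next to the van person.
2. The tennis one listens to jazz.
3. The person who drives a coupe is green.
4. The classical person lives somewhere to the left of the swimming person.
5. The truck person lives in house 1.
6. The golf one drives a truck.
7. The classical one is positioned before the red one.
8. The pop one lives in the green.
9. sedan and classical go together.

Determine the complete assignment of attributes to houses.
Solution:

House | Music | Vehicle | Sport | Color
---------------------------------------
  1   | rock | truck | golf | blue
  2   | classical | sedan | soccer | yellow
  3   | jazz | van | tennis | red
  4   | pop | coupe | swimming | green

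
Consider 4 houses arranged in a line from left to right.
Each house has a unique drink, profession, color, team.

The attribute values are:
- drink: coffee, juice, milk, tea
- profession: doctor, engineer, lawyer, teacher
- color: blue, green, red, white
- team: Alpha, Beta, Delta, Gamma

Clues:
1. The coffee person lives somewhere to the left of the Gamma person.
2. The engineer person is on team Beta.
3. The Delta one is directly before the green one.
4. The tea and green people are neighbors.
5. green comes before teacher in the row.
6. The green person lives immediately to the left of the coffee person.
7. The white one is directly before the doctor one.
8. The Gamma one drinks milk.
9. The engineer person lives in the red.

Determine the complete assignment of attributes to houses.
Solution:

House | Drink | Profession | Color | Team
-----------------------------------------
  1   | tea | lawyer | white | Delta
  2   | juice | doctor | green | Alpha
  3   | coffee | engineer | red | Beta
  4   | milk | teacher | blue | Gamma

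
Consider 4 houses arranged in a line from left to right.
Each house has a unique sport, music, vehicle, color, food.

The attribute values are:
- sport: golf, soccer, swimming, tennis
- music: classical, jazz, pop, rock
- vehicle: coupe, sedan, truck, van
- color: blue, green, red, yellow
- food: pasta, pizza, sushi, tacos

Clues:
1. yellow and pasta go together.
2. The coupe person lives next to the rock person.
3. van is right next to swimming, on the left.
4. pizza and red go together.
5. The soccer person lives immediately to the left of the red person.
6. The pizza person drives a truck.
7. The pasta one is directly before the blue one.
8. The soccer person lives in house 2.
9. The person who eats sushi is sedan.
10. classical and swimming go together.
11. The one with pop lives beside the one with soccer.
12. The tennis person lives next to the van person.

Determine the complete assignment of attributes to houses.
Solution:

House | Sport | Music | Vehicle | Color | Food
----------------------------------------------
  1   | tennis | pop | coupe | yellow | pasta
  2   | soccer | rock | van | blue | tacos
  3   | swimming | classical | truck | red | pizza
  4   | golf | jazz | sedan | green | sushi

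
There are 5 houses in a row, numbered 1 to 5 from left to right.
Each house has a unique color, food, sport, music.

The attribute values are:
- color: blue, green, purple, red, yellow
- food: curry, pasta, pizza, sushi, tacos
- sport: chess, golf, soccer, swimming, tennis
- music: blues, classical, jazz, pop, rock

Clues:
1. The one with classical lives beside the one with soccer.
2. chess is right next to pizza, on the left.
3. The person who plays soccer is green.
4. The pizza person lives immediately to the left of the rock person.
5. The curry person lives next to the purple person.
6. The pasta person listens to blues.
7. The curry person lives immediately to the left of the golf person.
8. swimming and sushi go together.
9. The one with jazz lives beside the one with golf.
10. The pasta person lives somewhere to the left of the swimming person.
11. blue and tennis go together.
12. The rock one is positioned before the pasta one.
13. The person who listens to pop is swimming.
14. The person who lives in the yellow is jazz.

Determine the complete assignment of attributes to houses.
Solution:

House | Color | Food | Sport | Music
------------------------------------
  1   | yellow | curry | chess | jazz
  2   | purple | pizza | golf | classical
  3   | green | tacos | soccer | rock
  4   | blue | pasta | tennis | blues
  5   | red | sushi | swimming | pop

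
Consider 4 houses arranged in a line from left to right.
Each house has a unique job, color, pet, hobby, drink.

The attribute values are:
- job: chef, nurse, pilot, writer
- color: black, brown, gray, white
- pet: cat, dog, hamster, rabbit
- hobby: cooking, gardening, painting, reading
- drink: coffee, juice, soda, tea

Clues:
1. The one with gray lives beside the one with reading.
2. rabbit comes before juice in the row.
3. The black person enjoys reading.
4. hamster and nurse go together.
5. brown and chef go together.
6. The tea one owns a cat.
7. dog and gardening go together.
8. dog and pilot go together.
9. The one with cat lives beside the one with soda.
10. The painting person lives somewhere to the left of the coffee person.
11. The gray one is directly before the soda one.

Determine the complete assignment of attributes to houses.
Solution:

House | Job | Color | Pet | Hobby | Drink
-----------------------------------------
  1   | writer | gray | cat | painting | tea
  2   | nurse | black | hamster | reading | soda
  3   | chef | brown | rabbit | cooking | coffee
  4   | pilot | white | dog | gardening | juice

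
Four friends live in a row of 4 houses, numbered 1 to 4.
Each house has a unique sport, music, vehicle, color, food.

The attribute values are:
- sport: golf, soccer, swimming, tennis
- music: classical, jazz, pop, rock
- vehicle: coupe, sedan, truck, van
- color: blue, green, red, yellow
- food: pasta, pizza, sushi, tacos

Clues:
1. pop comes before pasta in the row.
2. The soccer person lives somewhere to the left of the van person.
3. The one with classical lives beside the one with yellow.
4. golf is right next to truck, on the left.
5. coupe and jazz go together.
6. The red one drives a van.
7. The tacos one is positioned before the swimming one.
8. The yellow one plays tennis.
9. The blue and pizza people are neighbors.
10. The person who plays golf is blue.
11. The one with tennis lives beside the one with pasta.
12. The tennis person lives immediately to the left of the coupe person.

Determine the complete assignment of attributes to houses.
Solution:

House | Sport | Music | Vehicle | Color | Food
----------------------------------------------
  1   | golf | classical | sedan | blue | tacos
  2   | tennis | pop | truck | yellow | pizza
  3   | soccer | jazz | coupe | green | pasta
  4   | swimming | rock | van | red | sushi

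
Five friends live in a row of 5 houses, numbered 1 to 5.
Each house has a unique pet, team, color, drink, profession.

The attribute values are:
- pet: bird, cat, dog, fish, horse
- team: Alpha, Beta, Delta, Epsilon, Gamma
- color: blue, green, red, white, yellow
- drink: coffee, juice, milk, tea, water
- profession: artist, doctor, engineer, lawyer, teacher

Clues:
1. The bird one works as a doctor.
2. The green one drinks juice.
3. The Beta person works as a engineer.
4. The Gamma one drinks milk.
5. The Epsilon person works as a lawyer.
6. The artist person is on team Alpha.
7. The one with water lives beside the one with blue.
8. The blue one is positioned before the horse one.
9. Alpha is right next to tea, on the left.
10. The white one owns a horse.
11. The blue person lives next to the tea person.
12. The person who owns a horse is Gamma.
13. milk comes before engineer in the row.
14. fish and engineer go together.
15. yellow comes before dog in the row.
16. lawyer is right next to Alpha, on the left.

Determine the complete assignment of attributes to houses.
Solution:

House | Pet | Team | Color | Drink | Profession
-----------------------------------------------
  1   | cat | Epsilon | yellow | water | lawyer
  2   | dog | Alpha | blue | coffee | artist
  3   | bird | Delta | red | tea | doctor
  4   | horse | Gamma | white | milk | teacher
  5   | fish | Beta | green | juice | engineer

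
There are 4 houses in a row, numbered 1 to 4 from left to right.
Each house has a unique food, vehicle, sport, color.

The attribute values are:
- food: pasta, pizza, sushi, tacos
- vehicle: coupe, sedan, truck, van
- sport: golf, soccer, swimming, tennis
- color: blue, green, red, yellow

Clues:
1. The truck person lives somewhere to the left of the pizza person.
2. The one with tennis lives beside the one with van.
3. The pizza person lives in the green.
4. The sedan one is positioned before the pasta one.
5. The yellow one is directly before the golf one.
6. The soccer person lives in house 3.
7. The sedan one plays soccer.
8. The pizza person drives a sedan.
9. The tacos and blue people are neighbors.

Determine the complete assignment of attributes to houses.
Solution:

House | Food | Vehicle | Sport | Color
--------------------------------------
  1   | tacos | truck | tennis | yellow
  2   | sushi | van | golf | blue
  3   | pizza | sedan | soccer | green
  4   | pasta | coupe | swimming | red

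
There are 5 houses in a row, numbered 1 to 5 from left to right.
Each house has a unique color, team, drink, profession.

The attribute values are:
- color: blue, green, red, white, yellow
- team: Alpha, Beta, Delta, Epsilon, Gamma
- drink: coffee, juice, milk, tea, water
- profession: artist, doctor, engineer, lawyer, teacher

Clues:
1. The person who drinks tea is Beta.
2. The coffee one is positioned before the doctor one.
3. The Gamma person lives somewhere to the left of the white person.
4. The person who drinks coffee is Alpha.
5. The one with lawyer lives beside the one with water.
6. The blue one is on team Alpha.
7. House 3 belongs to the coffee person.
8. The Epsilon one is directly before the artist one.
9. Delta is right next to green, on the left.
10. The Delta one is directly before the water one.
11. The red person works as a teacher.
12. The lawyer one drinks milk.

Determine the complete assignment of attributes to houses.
Solution:

House | Color | Team | Drink | Profession
-----------------------------------------
  1   | yellow | Delta | milk | lawyer
  2   | green | Epsilon | water | engineer
  3   | blue | Alpha | coffee | artist
  4   | red | Gamma | juice | teacher
  5   | white | Beta | tea | doctor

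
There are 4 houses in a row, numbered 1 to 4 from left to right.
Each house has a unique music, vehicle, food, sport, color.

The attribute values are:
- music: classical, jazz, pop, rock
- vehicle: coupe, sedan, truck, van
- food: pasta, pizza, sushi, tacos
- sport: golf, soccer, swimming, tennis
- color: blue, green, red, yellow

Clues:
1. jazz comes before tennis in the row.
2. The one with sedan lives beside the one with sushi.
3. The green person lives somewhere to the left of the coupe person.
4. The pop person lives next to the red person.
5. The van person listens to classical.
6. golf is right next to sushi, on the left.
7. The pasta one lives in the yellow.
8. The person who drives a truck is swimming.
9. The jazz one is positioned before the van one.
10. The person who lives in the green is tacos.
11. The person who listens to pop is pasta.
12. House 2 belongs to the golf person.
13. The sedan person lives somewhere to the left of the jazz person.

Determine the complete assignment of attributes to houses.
Solution:

House | Music | Vehicle | Food | Sport | Color
----------------------------------------------
  1   | rock | truck | tacos | swimming | green
  2   | pop | sedan | pasta | golf | yellow
  3   | jazz | coupe | sushi | soccer | red
  4   | classical | van | pizza | tennis | blue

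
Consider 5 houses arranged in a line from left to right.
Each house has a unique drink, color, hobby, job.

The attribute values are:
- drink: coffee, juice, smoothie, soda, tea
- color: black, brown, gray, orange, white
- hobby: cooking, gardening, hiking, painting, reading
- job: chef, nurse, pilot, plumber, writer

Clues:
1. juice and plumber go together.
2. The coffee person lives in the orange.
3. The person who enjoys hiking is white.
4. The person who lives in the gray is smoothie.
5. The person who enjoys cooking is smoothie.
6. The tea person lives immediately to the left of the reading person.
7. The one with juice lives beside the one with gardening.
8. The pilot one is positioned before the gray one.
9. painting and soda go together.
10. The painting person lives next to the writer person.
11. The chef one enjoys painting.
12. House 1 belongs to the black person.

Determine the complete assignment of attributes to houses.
Solution:

House | Drink | Color | Hobby | Job
-----------------------------------
  1   | soda | black | painting | chef
  2   | tea | white | hiking | writer
  3   | juice | brown | reading | plumber
  4   | coffee | orange | gardening | pilot
  5   | smoothie | gray | cooking | nurse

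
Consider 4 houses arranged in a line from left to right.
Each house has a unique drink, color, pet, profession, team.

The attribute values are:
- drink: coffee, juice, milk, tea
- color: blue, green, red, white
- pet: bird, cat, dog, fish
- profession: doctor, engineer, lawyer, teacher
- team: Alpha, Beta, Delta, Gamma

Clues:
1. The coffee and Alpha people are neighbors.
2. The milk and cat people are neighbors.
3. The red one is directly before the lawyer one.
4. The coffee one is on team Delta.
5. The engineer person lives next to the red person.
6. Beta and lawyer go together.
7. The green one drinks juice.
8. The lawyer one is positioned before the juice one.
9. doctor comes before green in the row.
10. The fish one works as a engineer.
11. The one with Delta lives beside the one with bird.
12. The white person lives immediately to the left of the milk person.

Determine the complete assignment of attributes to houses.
Solution:

House | Drink | Color | Pet | Profession | Team
-----------------------------------------------
  1   | coffee | white | fish | engineer | Delta
  2   | milk | red | bird | doctor | Alpha
  3   | tea | blue | cat | lawyer | Beta
  4   | juice | green | dog | teacher | Gamma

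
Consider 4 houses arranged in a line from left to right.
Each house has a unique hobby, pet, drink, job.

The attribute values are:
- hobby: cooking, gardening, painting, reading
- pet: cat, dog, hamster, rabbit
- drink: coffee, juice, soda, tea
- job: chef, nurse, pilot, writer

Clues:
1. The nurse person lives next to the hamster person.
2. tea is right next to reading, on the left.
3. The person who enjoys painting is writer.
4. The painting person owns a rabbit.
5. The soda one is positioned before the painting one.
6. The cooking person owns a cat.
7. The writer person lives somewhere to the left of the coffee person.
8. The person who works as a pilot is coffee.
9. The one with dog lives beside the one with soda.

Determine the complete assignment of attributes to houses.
Solution:

House | Hobby | Pet | Drink | Job
---------------------------------
  1   | gardening | dog | tea | nurse
  2   | reading | hamster | soda | chef
  3   | painting | rabbit | juice | writer
  4   | cooking | cat | coffee | pilot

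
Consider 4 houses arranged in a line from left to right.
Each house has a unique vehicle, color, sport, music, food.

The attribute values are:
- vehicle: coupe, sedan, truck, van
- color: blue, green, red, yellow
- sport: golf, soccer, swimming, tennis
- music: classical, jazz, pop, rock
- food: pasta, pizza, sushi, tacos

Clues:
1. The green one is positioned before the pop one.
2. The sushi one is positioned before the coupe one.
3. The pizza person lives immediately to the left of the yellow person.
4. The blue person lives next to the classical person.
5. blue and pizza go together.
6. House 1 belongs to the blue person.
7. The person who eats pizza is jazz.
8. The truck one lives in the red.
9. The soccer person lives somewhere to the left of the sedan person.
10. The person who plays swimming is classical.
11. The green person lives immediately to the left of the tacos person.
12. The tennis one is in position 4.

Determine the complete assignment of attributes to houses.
Solution:

House | Vehicle | Color | Sport | Music | Food
----------------------------------------------
  1   | van | blue | soccer | jazz | pizza
  2   | sedan | yellow | swimming | classical | sushi
  3   | coupe | green | golf | rock | pasta
  4   | truck | red | tennis | pop | tacos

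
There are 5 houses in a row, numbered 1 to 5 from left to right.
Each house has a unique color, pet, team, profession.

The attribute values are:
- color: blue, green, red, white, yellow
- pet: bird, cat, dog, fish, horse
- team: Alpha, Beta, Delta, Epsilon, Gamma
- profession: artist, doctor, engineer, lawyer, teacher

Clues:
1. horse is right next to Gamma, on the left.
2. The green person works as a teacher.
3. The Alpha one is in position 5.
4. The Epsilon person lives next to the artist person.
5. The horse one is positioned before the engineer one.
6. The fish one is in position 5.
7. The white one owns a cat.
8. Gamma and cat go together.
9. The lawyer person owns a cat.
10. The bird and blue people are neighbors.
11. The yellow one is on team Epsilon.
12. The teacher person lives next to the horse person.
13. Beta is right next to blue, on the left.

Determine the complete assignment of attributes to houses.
Solution:

House | Color | Pet | Team | Profession
---------------------------------------
  1   | green | bird | Beta | teacher
  2   | blue | horse | Delta | doctor
  3   | white | cat | Gamma | lawyer
  4   | yellow | dog | Epsilon | engineer
  5   | red | fish | Alpha | artist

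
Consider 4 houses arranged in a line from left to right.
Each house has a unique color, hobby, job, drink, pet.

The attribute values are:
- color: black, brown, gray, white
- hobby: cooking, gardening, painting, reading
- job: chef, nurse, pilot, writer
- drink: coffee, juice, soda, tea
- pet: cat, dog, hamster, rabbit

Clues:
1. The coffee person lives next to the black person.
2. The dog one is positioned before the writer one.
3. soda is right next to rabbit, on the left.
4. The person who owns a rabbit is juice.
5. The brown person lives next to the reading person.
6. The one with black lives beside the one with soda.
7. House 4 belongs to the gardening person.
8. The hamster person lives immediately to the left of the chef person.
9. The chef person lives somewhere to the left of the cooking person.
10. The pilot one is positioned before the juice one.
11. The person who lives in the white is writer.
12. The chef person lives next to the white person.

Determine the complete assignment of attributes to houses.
Solution:

House | Color | Hobby | Job | Drink | Pet
-----------------------------------------
  1   | brown | painting | pilot | coffee | hamster
  2   | black | reading | chef | tea | dog
  3   | white | cooking | writer | soda | cat
  4   | gray | gardening | nurse | juice | rabbit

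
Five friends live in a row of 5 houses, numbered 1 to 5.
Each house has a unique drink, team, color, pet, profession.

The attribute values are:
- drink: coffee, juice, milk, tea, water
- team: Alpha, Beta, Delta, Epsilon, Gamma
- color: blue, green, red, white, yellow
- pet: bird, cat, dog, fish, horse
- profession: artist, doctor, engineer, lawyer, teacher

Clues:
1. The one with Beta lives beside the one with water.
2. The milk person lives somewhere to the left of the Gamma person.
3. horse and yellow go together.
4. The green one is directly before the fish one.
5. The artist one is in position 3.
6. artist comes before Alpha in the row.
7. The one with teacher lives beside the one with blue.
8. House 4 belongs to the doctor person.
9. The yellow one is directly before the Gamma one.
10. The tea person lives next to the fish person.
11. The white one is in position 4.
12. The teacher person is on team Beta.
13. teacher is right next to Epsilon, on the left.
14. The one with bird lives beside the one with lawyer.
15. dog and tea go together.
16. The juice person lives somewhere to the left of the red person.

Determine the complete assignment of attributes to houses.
Solution:

House | Drink | Team | Color | Pet | Profession
-----------------------------------------------
  1   | tea | Beta | green | dog | teacher
  2   | water | Epsilon | blue | fish | engineer
  3   | milk | Delta | yellow | horse | artist
  4   | juice | Gamma | white | bird | doctor
  5   | coffee | Alpha | red | cat | lawyer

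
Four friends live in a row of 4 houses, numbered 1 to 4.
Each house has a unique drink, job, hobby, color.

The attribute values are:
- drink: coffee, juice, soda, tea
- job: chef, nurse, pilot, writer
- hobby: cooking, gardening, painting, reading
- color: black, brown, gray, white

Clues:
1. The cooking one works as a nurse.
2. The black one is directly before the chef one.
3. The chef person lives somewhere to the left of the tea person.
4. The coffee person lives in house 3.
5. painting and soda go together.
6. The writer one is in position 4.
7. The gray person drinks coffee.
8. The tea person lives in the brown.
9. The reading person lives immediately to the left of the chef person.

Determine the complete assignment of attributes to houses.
Solution:

House | Drink | Job | Hobby | Color
-----------------------------------
  1   | juice | pilot | reading | black
  2   | soda | chef | painting | white
  3   | coffee | nurse | cooking | gray
  4   | tea | writer | gardening | brown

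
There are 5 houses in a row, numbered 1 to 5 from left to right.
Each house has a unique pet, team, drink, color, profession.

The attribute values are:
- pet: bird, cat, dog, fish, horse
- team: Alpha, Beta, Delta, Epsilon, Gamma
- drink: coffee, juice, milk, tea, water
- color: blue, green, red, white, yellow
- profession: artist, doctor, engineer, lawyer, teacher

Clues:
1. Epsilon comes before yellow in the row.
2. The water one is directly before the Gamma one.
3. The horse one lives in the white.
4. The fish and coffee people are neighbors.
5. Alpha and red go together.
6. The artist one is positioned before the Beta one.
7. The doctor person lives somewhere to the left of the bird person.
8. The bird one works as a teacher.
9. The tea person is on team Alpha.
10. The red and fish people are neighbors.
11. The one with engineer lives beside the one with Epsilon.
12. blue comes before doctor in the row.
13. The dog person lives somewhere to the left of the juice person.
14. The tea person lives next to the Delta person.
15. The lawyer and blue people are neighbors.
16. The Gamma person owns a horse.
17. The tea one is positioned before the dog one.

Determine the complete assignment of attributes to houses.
Solution:

House | Pet | Team | Drink | Color | Profession
-----------------------------------------------
  1   | cat | Alpha | tea | red | lawyer
  2   | fish | Delta | water | blue | artist
  3   | horse | Gamma | coffee | white | engineer
  4   | dog | Epsilon | milk | green | doctor
  5   | bird | Beta | juice | yellow | teacher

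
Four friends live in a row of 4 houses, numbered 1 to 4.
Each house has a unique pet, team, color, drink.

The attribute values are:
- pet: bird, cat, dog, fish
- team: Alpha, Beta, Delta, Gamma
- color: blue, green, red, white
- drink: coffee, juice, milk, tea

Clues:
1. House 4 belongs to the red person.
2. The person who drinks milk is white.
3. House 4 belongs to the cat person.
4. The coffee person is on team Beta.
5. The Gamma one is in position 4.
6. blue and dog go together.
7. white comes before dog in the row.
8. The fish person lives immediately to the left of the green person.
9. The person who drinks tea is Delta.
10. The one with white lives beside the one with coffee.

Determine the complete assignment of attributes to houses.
Solution:

House | Pet | Team | Color | Drink
----------------------------------
  1   | fish | Alpha | white | milk
  2   | bird | Beta | green | coffee
  3   | dog | Delta | blue | tea
  4   | cat | Gamma | red | juice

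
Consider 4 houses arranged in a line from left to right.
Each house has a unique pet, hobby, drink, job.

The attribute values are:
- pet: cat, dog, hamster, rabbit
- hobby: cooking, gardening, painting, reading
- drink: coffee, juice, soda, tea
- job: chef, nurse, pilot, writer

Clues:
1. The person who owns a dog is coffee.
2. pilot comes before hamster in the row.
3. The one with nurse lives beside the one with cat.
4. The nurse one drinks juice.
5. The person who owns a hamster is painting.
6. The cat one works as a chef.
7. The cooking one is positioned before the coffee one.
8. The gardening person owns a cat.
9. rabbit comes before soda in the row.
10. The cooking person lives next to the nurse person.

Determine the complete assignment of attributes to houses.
Solution:

House | Pet | Hobby | Drink | Job
---------------------------------
  1   | rabbit | cooking | tea | pilot
  2   | hamster | painting | juice | nurse
  3   | cat | gardening | soda | chef
  4   | dog | reading | coffee | writer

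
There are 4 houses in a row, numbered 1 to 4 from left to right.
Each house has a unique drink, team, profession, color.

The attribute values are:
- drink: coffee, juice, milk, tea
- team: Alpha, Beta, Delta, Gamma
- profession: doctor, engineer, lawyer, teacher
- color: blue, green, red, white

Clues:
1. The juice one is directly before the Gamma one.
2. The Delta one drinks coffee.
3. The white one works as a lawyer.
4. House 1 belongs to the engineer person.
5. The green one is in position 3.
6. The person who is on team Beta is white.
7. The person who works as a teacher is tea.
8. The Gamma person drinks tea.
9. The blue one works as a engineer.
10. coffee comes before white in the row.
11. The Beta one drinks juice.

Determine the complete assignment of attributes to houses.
Solution:

House | Drink | Team | Profession | Color
-----------------------------------------
  1   | coffee | Delta | engineer | blue
  2   | juice | Beta | lawyer | white
  3   | tea | Gamma | teacher | green
  4   | milk | Alpha | doctor | red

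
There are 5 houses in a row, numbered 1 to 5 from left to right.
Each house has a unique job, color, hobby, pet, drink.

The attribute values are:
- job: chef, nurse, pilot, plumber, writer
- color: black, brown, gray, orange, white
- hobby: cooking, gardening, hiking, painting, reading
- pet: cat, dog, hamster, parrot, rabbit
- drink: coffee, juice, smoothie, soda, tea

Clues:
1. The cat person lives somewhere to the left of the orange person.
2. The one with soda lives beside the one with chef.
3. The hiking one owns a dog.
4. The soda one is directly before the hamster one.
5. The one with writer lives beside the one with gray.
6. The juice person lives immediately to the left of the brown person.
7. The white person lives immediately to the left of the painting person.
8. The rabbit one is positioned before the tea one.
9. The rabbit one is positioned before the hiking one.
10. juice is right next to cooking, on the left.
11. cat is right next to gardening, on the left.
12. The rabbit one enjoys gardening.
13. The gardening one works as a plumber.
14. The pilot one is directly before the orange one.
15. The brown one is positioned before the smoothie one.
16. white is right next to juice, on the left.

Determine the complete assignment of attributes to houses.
Solution:

House | Job | Color | Hobby | Pet | Drink
-----------------------------------------
  1   | writer | white | reading | parrot | soda
  2   | chef | gray | painting | hamster | juice
  3   | pilot | brown | cooking | cat | coffee
  4   | plumber | orange | gardening | rabbit | smoothie
  5   | nurse | black | hiking | dog | tea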